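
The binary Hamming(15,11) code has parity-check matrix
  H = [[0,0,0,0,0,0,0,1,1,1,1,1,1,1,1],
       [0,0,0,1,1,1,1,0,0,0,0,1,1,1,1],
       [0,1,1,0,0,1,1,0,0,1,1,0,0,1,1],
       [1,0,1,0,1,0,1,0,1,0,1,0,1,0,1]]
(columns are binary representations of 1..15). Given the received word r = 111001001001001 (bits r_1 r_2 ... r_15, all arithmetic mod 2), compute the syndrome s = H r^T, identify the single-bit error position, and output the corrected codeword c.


s = (1, 1, 0, 0)^T, error position = 12, corrected codeword c = 111001001000001

Compute s = H r^T mod 2 one row at a time:
  s_1 = 0 + 1 + 0 + 0 + 1 + 0 + 0 + 1 = 3 ≡ 1 (mod 2).
  s_2 = 0 + 0 + 1 + 0 + 1 + 0 + 0 + 1 = 3 ≡ 1 (mod 2).
  s_3 = 1 + 1 + 1 + 0 + 0 + 0 + 0 + 1 = 4 ≡ 0 (mod 2).
  s_4 = 1 + 1 + 0 + 0 + 1 + 0 + 0 + 1 = 4 ≡ 0 (mod 2).
s = (1, 1, 0, 0)^T — this equals column 12 of H (binary 1100), so error is at position 12.
Correct: flip bit 12 of r = 111001001001001 to get c = 111001001000001.


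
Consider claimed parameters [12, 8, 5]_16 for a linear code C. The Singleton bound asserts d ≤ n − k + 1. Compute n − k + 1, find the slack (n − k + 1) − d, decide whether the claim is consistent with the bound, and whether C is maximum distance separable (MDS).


Singleton RHS = n − k + 1 = 5, slack = 0, bound satisfied, MDS.

Singleton bound: d ≤ n − k + 1.
Here n = 12, k = 8, so n − k + 1 = 5.
Given d = 5, check d ≤ 5: YES.
Slack = (n − k + 1) − d = 0.
The code is MDS (slack = 0).
Description: the claimed parameters are [12, 8, 5]_16; such a code would be MDS (meets Singleton bound).


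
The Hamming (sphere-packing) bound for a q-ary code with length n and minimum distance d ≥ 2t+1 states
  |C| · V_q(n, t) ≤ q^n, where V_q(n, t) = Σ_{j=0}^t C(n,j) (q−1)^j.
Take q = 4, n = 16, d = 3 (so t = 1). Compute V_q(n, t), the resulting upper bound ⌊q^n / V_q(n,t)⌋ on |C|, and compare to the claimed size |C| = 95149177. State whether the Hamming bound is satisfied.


V_q(n, t) = 49, q^n = 4294967296, Hamming bound = 87652393, |C| = 95149177 > bound (violated).

Step 1: Compute V_q(n, t) = Σ_{j=0}^1 C(n, j) (q−1)^j.
  j = 0: C(16,0)·(3)^0 = 1·1 = 1.
  j = 1: C(16,1)·(3)^1 = 16·3 = 48.
  V_q(n, t) = 1 + 48 = 49.
Step 2: q^n = 4^16 = 4294967296.
Step 3: Hamming bound ⌊q^n / V_q(n,t)⌋ = ⌊4294967296/49⌋ = 87652393.
Step 4: Compare |C| = 95149177 to 87652393: violated.
The claimed |C| lies above the Hamming bound, so no 4-ary code of length 16 with d ≥ 3 can have 95149177 codewords.


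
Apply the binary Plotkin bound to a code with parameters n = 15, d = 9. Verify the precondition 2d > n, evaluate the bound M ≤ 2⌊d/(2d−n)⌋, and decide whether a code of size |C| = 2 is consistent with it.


Plotkin bound M ≤ 6; given |C| = 2 ≤ bound (satisfied).

Check applicability: 2d = 18, n = 15.
2d − n = 3 > 0, so Plotkin applies.
Compute d/(2d−n) = 9/3 ≈ 3.0000.
⌊d/(2d−n)⌋ = 3.
Plotkin bound: M ≤ 2·3 = 6.
Given |C| = 2, check: satisfied.
This |C| is below the Plotkin bound.


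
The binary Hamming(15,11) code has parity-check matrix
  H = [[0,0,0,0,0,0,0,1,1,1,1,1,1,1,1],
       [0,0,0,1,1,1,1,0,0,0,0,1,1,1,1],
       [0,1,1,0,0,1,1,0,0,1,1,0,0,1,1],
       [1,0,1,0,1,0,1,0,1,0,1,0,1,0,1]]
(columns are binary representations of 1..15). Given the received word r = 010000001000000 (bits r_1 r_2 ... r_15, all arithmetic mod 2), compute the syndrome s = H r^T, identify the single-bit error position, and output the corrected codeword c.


s = (1, 0, 1, 1)^T, error position = 11, corrected codeword c = 010000001010000

Compute s = H r^T mod 2 one row at a time:
  s_1 = 0 + 1 + 0 + 0 + 0 + 0 + 0 + 0 = 1 ≡ 1 (mod 2).
  s_2 = 0 + 0 + 0 + 0 + 0 + 0 + 0 + 0 = 0 ≡ 0 (mod 2).
  s_3 = 1 + 0 + 0 + 0 + 0 + 0 + 0 + 0 = 1 ≡ 1 (mod 2).
  s_4 = 0 + 0 + 0 + 0 + 1 + 0 + 0 + 0 = 1 ≡ 1 (mod 2).
s = (1, 0, 1, 1)^T — this equals column 11 of H (binary 1011), so error is at position 11.
Correct: flip bit 11 of r = 010000001000000 to get c = 010000001010000.


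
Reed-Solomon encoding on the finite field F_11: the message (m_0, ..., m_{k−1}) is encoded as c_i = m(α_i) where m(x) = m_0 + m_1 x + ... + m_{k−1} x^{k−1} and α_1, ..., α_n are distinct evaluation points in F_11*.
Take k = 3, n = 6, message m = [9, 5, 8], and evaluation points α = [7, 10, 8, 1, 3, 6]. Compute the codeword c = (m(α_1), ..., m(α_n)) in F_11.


c = [7, 1, 0, 0, 8, 8]

Message polynomial: m(x) = 9 + 5·x + 8·x^2 (mod 11).
For each evaluation point α_i, compute m(α_i) mod 11:
  α_1 = 7: Horner steps 8 → 6 → 7, so m(7) = 7.
  α_2 = 10: Horner steps 8 → 8 → 1, so m(10) = 1.
  α_3 = 8: Horner steps 8 → 3 → 0, so m(8) = 0.
  α_4 = 1: Horner steps 8 → 2 → 0, so m(1) = 0.
  α_5 = 3: Horner steps 8 → 7 → 8, so m(3) = 8.
  α_6 = 6: Horner steps 8 → 9 → 8, so m(6) = 8.
Codeword c = [7, 1, 0, 0, 8, 8] ∈ F_11^6.


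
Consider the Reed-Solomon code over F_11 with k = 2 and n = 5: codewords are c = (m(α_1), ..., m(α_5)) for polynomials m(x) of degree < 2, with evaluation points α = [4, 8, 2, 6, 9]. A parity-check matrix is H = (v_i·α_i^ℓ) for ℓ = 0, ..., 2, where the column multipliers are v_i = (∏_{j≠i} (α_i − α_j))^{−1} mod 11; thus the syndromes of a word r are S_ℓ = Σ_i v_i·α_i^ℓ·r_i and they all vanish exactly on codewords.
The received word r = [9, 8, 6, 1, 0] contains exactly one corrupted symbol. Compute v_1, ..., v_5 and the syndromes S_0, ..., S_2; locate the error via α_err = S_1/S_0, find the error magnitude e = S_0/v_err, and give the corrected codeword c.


S = (10, 3, 2), error at position 2, error magnitude e = 4, c = [9, 4, 6, 1, 0].

Step 1: column multipliers v_i = (∏_{j≠i}(α_i − α_j))^{−1} mod 11.
  i = 1 (α = 4): (4−8)(4−2)(4−6)(4−9) = (−4)·2·(−2)·(−5) = −80 ≡ 8, so v_1 = 8^{−1} = 7 (mod 11).
  i = 2 (α = 8): (8−4)(8−2)(8−6)(8−9) = 4·6·2·(−1) = −48 ≡ 7, so v_2 = 7^{−1} = 8 (mod 11).
  i = 3 (α = 2): (2−4)(2−8)(2−6)(2−9) = (−2)·(−6)·(−4)·(−7) = 336 ≡ 6, so v_3 = 6^{−1} = 2 (mod 11).
  i = 4 (α = 6): (6−4)(6−8)(6−2)(6−9) = 2·(−2)·4·(−3) = 48 ≡ 4, so v_4 = 4^{−1} = 3 (mod 11).
  i = 5 (α = 9): (9−4)(9−8)(9−2)(9−6) = 5·1·7·3 = 105 ≡ 6, so v_5 = 6^{−1} = 2 (mod 11).
  v = [7, 8, 2, 3, 2].
Step 2: syndromes of r = [9, 8, 6, 1, 0] (all sums mod 11).
  S_0 = Σ v_i r_i = 7·9 + 8·8 + 2·6 + 3·1 + 2·0 = 142 ≡ 10.
  S_1 = Σ v_i α_i r_i = 7·4·9 + 8·8·8 + 2·2·6 + 3·6·1 + 2·9·0 = 806 ≡ 3.
  α_i^2 mod 11 = [5, 9, 4, 3, 4].
  S_2 = Σ v_i α_i^2 r_i = 7·5·9 + 8·9·8 + 2·4·6 + 3·3·1 + 2·4·0 = 948 ≡ 2.
  S = (10, 3, 2) ≠ 0, so r is not a codeword (an error is present).
Step 3: locate the error. For a single error e at position i, S_ℓ = v_i·e·α_i^ℓ, so α_err = S_1/S_0.
  S_0^{−1} = 10^{−1} = 10 (mod 11), so α_err = 3·10 = 30 ≡ 8 = α_2. Error position i = 2.
  Consistency check: S_2/S_1 = 2·4 = 8 ≡ 8 = α_err ✓ (single-error assumption holds).
Step 4: error magnitude e = S_0/v_2 = S_0·∏_{j≠2}(α_2 − α_j) = 10·7 = 70 ≡ 4 (mod 11).
Step 5: correct position 2: c_2 = r_2 − e = 8 − 4 ≡ 4 (mod 11). Hence c = [9, 4, 6, 1, 0].
  Check: interpolating c through the α_i gives m(x) = 3 + 7·x (degree < 2) with m(α_i) = c_i for every i, so c is indeed a codeword.


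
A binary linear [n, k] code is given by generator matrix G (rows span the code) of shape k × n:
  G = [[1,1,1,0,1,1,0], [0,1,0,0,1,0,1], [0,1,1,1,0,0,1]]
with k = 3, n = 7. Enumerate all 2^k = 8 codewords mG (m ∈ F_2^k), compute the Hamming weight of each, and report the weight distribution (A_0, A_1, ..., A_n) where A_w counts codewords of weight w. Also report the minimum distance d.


Weight distribution: A_0 = 1, A_3 = 2, A_4 = 3, A_5 = 2. Minimum distance d = 3.

Enumerate all 2^3 = 8 messages m ∈ F_2^3.
For each, compute codeword c = mG in F_2^7, then tally its weight.
  m = 000 → c = 0000000, weight = 0.
  m = 100 → c = 1110110, weight = 5.
  m = 010 → c = 0100101, weight = 3.
  m = 110 → c = 1010011, weight = 4.
  m = 001 → c = 0111001, weight = 4.
  m = 101 → c = 1001111, weight = 5.
  m = 011 → c = 0011100, weight = 3.
  m = 111 → c = 1101010, weight = 4.
Tally weights:
  weight 0: 1 codewords.
  weight 3: 2 codewords.
  weight 4: 3 codewords.
  weight 5: 2 codewords.
Minimum distance d = smallest w > 0 with A_w > 0 = 3.
Sanity: Σ A_w = 8 = 2^3 = 8 ✓.


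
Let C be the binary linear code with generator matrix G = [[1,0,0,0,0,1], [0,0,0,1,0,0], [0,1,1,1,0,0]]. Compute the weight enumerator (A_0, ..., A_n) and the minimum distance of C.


Weight distribution: A_0 = 1, A_1 = 1, A_2 = 2, A_3 = 2, A_4 = 1, A_5 = 1. Minimum distance d = 1.

Enumerate all 2^3 = 8 messages m ∈ F_2^3.
For each, compute codeword c = mG in F_2^6, then tally its weight.
  m = 000 → c = 000000, weight = 0.
  m = 100 → c = 100001, weight = 2.
  m = 010 → c = 000100, weight = 1.
  m = 110 → c = 100101, weight = 3.
  m = 001 → c = 011100, weight = 3.
  m = 101 → c = 111101, weight = 5.
  m = 011 → c = 011000, weight = 2.
  m = 111 → c = 111001, weight = 4.
Tally weights:
  weight 0: 1 codewords.
  weight 1: 1 codewords.
  weight 2: 2 codewords.
  weight 3: 2 codewords.
  weight 4: 1 codewords.
  weight 5: 1 codewords.
Minimum distance d = smallest w > 0 with A_w > 0 = 1.
Sanity: Σ A_w = 8 = 2^3 = 8 ✓.


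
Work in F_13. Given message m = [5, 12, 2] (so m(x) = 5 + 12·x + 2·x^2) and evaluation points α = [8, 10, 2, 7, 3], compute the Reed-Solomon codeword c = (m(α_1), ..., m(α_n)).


c = [8, 0, 11, 5, 7]

Message polynomial: m(x) = 5 + 12·x + 2·x^2 (mod 13).
For each evaluation point α_i, compute m(α_i) mod 13:
  α_1 = 8: Horner steps 2 → 2 → 8, so m(8) = 8.
  α_2 = 10: Horner steps 2 → 6 → 0, so m(10) = 0.
  α_3 = 2: Horner steps 2 → 3 → 11, so m(2) = 11.
  α_4 = 7: Horner steps 2 → 0 → 5, so m(7) = 5.
  α_5 = 3: Horner steps 2 → 5 → 7, so m(3) = 7.
Codeword c = [8, 0, 11, 5, 7] ∈ F_13^5.


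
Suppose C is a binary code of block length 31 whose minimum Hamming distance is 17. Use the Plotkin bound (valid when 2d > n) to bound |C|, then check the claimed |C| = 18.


Plotkin bound M ≤ 10; given |C| = 18 > bound (violated).

Check applicability: 2d = 34, n = 31.
2d − n = 3 > 0, so Plotkin applies.
Compute d/(2d−n) = 17/3 ≈ 5.6667.
⌊d/(2d−n)⌋ = 5.
Plotkin bound: M ≤ 2·5 = 10.
Given |C| = 18, check: VIOLATED.
This |C| is above the Plotkin bound, so no binary code with n = 31, d = 17 and 18 codewords exists.


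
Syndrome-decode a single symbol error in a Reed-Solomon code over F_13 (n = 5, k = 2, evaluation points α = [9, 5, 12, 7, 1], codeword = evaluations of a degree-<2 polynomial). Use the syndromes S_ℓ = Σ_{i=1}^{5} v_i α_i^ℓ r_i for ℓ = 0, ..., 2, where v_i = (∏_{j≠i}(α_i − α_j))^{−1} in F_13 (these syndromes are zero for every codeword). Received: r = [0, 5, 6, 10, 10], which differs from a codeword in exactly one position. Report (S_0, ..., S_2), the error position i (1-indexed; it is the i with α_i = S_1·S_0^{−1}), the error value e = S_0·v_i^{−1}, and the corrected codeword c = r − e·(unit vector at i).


S = (9, 11, 12), error at position 4, error magnitude e = 1, c = [0, 5, 6, 9, 10].

Step 1: column multipliers v_i = (∏_{j≠i}(α_i − α_j))^{−1} mod 13.
  i = 1 (α = 9): (9−5)(9−12)(9−7)(9−1) = 4·(−3)·2·8 = −192 ≡ 3, so v_1 = 3^{−1} = 9 (mod 13).
  i = 2 (α = 5): (5−9)(5−12)(5−7)(5−1) = (−4)·(−7)·(−2)·4 = −224 ≡ 10, so v_2 = 10^{−1} = 4 (mod 13).
  i = 3 (α = 12): (12−9)(12−5)(12−7)(12−1) = 3·7·5·11 = 1155 ≡ 11, so v_3 = 11^{−1} = 6 (mod 13).
  i = 4 (α = 7): (7−9)(7−5)(7−12)(7−1) = (−2)·2·(−5)·6 = 120 ≡ 3, so v_4 = 3^{−1} = 9 (mod 13).
  i = 5 (α = 1): (1−9)(1−5)(1−12)(1−7) = (−8)·(−4)·(−11)·(−6) = 2112 ≡ 6, so v_5 = 6^{−1} = 11 (mod 13).
  v = [9, 4, 6, 9, 11].
Step 2: syndromes of r = [0, 5, 6, 10, 10] (all sums mod 13).
  S_0 = Σ v_i r_i = 9·0 + 4·5 + 6·6 + 9·10 + 11·10 = 256 ≡ 9.
  S_1 = Σ v_i α_i r_i = 9·9·0 + 4·5·5 + 6·12·6 + 9·7·10 + 11·1·10 = 1272 ≡ 11.
  α_i^2 mod 13 = [3, 12, 1, 10, 1].
  S_2 = Σ v_i α_i^2 r_i = 9·3·0 + 4·12·5 + 6·1·6 + 9·10·10 + 11·1·10 = 1286 ≡ 12.
  S = (9, 11, 12) ≠ 0, so r is not a codeword (an error is present).
Step 3: locate the error. For a single error e at position i, S_ℓ = v_i·e·α_i^ℓ, so α_err = S_1/S_0.
  S_0^{−1} = 9^{−1} = 3 (mod 13), so α_err = 11·3 = 33 ≡ 7 = α_4. Error position i = 4.
  Consistency check: S_2/S_1 = 12·6 = 72 ≡ 7 = α_err ✓ (single-error assumption holds).
Step 4: error magnitude e = S_0/v_4 = S_0·∏_{j≠4}(α_4 − α_j) = 9·3 = 27 ≡ 1 (mod 13).
Step 5: correct position 4: c_4 = r_4 − e = 10 − 1 ≡ 9 (mod 13). Hence c = [0, 5, 6, 9, 10].
  Check: interpolating c through the α_i gives m(x) = 8 + 2·x (degree < 2) with m(α_i) = c_i for every i, so c is indeed a codeword.


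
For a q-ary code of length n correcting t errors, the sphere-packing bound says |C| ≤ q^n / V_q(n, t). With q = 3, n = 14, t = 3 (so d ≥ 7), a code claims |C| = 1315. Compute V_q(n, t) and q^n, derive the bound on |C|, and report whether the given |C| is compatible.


V_q(n, t) = 3305, q^n = 4782969, Hamming bound = 1447, |C| = 1315 ≤ bound (satisfied).

Step 1: Compute V_q(n, t) = Σ_{j=0}^3 C(n, j) (q−1)^j.
  j = 0: C(14,0)·(2)^0 = 1·1 = 1.
  j = 1: C(14,1)·(2)^1 = 14·2 = 28.
  j = 2: C(14,2)·(2)^2 = 91·4 = 364.
  j = 3: C(14,3)·(2)^3 = 364·8 = 2912.
  V_q(n, t) = 1 + 28 + 364 + 2912 = 3305.
Step 2: q^n = 3^14 = 4782969.
Step 3: Hamming bound ⌊q^n / V_q(n,t)⌋ = ⌊4782969/3305⌋ = 1447.
Step 4: Compare |C| = 1315 to 1447: satisfied.
The claimed |C| lies below the Hamming bound.


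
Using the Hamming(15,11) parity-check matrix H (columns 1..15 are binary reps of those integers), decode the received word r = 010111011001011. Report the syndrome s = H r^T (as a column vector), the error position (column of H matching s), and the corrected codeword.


s = (1, 0, 0, 1)^T, error position = 9, corrected codeword c = 010111010001011

Compute s = H r^T mod 2 one row at a time:
  s_1 = 1 + 1 + 0 + 0 + 1 + 0 + 1 + 1 = 5 ≡ 1 (mod 2).
  s_2 = 1 + 1 + 1 + 0 + 1 + 0 + 1 + 1 = 6 ≡ 0 (mod 2).
  s_3 = 1 + 0 + 1 + 0 + 0 + 0 + 1 + 1 = 4 ≡ 0 (mod 2).
  s_4 = 0 + 0 + 1 + 0 + 1 + 0 + 0 + 1 = 3 ≡ 1 (mod 2).
s = (1, 0, 0, 1)^T — this equals column 9 of H (binary 1001), so error is at position 9.
Correct: flip bit 9 of r = 010111011001011 to get c = 010111010001011.


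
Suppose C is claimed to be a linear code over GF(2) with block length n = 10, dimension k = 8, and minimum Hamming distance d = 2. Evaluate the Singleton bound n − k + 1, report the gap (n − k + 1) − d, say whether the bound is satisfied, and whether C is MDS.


Singleton RHS = n − k + 1 = 3, slack = 1, bound satisfied, not MDS.

Singleton bound: d ≤ n − k + 1.
Here n = 10, k = 8, so n − k + 1 = 3.
Given d = 2, check d ≤ 3: YES.
Slack = (n − k + 1) − d = 1.
The code is NOT MDS (slack = 1 > 0).
Description: the claimed parameters are [10, 8, 2]_2; such a code would be non-MDS.


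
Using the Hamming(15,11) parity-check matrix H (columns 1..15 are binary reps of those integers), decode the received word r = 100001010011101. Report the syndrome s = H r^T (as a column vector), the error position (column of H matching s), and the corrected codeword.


s = (1, 0, 1, 0)^T, error position = 10, corrected codeword c = 100001010111101

Compute s = H r^T mod 2 one row at a time:
  s_1 = 1 + 0 + 0 + 1 + 1 + 1 + 0 + 1 = 5 ≡ 1 (mod 2).
  s_2 = 0 + 0 + 1 + 0 + 1 + 1 + 0 + 1 = 4 ≡ 0 (mod 2).
  s_3 = 0 + 0 + 1 + 0 + 0 + 1 + 0 + 1 = 3 ≡ 1 (mod 2).
  s_4 = 1 + 0 + 0 + 0 + 0 + 1 + 1 + 1 = 4 ≡ 0 (mod 2).
s = (1, 0, 1, 0)^T — this equals column 10 of H (binary 1010), so error is at position 10.
Correct: flip bit 10 of r = 100001010011101 to get c = 100001010111101.


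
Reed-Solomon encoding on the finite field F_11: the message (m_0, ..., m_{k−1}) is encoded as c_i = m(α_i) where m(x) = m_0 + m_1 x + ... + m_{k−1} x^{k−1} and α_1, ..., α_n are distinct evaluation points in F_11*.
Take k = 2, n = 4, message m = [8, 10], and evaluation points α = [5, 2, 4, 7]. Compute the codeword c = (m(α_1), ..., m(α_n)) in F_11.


c = [3, 6, 4, 1]

Message polynomial: m(x) = 8 + 10·x (mod 11).
For each evaluation point α_i, compute m(α_i) mod 11:
  α_1 = 5: Horner steps 10 → 3, so m(5) = 3.
  α_2 = 2: Horner steps 10 → 6, so m(2) = 6.
  α_3 = 4: Horner steps 10 → 4, so m(4) = 4.
  α_4 = 7: Horner steps 10 → 1, so m(7) = 1.
Codeword c = [3, 6, 4, 1] ∈ F_11^4.


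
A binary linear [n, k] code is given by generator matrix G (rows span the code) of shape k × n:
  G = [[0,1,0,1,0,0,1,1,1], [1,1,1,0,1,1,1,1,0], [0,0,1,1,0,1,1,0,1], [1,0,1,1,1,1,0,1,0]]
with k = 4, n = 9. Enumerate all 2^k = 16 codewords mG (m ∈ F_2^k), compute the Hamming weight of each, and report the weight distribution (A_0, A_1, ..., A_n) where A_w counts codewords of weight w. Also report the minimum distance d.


Weight distribution: A_0 = 1, A_2 = 1, A_3 = 2, A_4 = 3, A_5 = 4, A_6 = 3, A_7 = 2. Minimum distance d = 2.

Enumerate all 2^4 = 16 messages m ∈ F_2^4.
For each, compute codeword c = mG in F_2^9, then tally its weight.
  m = 0000 → c = 000000000, weight = 0.
  m = 1000 → c = 010100111, weight = 5.
  m = 0100 → c = 111011110, weight = 7.
  m = 1100 → c = 101111001, weight = 6.
  m = 0010 → c = 001101101, weight = 5.
  m = 1010 → c = 011001010, weight = 4.
  m = 0110 → c = 110110011, weight = 6.
  m = 1110 → c = 100010100, weight = 3.
  m = 0001 → c = 101111010, weight = 6.
  m = 1001 → c = 111011101, weight = 7.
  m = 0101 → c = 010100100, weight = 3.
  m = 1101 → c = 000000011, weight = 2.
  m = 0011 → c = 100010111, weight = 5.
  m = 1011 → c = 110110000, weight = 4.
  m = 0111 → c = 011001001, weight = 4.
  m = 1111 → c = 001101110, weight = 5.
Tally weights:
  weight 0: 1 codewords.
  weight 2: 1 codewords.
  weight 3: 2 codewords.
  weight 4: 3 codewords.
  weight 5: 4 codewords.
  weight 6: 3 codewords.
  weight 7: 2 codewords.
Minimum distance d = smallest w > 0 with A_w > 0 = 2.
Sanity: Σ A_w = 16 = 2^4 = 16 ✓.


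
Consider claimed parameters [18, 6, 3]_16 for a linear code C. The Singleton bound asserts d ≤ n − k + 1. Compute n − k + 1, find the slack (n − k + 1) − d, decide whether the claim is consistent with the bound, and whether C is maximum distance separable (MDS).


Singleton RHS = n − k + 1 = 13, slack = 10, bound satisfied, not MDS.

Singleton bound: d ≤ n − k + 1.
Here n = 18, k = 6, so n − k + 1 = 13.
Given d = 3, check d ≤ 13: YES.
Slack = (n − k + 1) − d = 10.
The code is NOT MDS (slack = 10 > 0).
Description: the claimed parameters are [18, 6, 3]_16; such a code would be non-MDS.


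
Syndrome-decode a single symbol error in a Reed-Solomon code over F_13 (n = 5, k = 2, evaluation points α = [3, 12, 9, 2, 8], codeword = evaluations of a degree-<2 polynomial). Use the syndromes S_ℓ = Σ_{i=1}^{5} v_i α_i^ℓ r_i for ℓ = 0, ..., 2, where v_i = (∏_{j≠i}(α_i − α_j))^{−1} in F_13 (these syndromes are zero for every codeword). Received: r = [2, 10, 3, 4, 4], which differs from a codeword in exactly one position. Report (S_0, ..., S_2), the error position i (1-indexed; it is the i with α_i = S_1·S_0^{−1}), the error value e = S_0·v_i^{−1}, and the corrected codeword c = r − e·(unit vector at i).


S = (4, 6, 9), error at position 5, error magnitude e = 12, c = [2, 10, 3, 4, 5].

Step 1: column multipliers v_i = (∏_{j≠i}(α_i − α_j))^{−1} mod 13.
  i = 1 (α = 3): (3−12)(3−9)(3−2)(3−8) = (−9)·(−6)·1·(−5) = −270 ≡ 3, so v_1 = 3^{−1} = 9 (mod 13).
  i = 2 (α = 12): (12−3)(12−9)(12−2)(12−8) = 9·3·10·4 = 1080 ≡ 1, so v_2 = 1^{−1} = 1 (mod 13).
  i = 3 (α = 9): (9−3)(9−12)(9−2)(9−8) = 6·(−3)·7·1 = −126 ≡ 4, so v_3 = 4^{−1} = 10 (mod 13).
  i = 4 (α = 2): (2−3)(2−12)(2−9)(2−8) = (−1)·(−10)·(−7)·(−6) = 420 ≡ 4, so v_4 = 4^{−1} = 10 (mod 13).
  i = 5 (α = 8): (8−3)(8−12)(8−9)(8−2) = 5·(−4)·(−1)·6 = 120 ≡ 3, so v_5 = 3^{−1} = 9 (mod 13).
  v = [9, 1, 10, 10, 9].
Step 2: syndromes of r = [2, 10, 3, 4, 4] (all sums mod 13).
  S_0 = Σ v_i r_i = 9·2 + 1·10 + 10·3 + 10·4 + 9·4 = 134 ≡ 4.
  S_1 = Σ v_i α_i r_i = 9·3·2 + 1·12·10 + 10·9·3 + 10·2·4 + 9·8·4 = 812 ≡ 6.
  α_i^2 mod 13 = [9, 1, 3, 4, 12].
  S_2 = Σ v_i α_i^2 r_i = 9·9·2 + 1·1·10 + 10·3·3 + 10·4·4 + 9·12·4 = 854 ≡ 9.
  S = (4, 6, 9) ≠ 0, so r is not a codeword (an error is present).
Step 3: locate the error. For a single error e at position i, S_ℓ = v_i·e·α_i^ℓ, so α_err = S_1/S_0.
  S_0^{−1} = 4^{−1} = 10 (mod 13), so α_err = 6·10 = 60 ≡ 8 = α_5. Error position i = 5.
  Consistency check: S_2/S_1 = 9·11 = 99 ≡ 8 = α_err ✓ (single-error assumption holds).
Step 4: error magnitude e = S_0/v_5 = S_0·∏_{j≠5}(α_5 − α_j) = 4·3 = 12 ≡ 12 (mod 13).
Step 5: correct position 5: c_5 = r_5 − e = 4 − 12 ≡ 5 (mod 13). Hence c = [2, 10, 3, 4, 5].
  Check: interpolating c through the α_i gives m(x) = 8 + 11·x (degree < 2) with m(α_i) = c_i for every i, so c is indeed a codeword.


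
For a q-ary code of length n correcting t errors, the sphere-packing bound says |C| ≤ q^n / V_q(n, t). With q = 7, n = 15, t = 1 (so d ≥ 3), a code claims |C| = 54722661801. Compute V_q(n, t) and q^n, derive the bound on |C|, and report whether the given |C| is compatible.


V_q(n, t) = 91, q^n = 4747561509943, Hamming bound = 52171005603, |C| = 54722661801 > bound (violated).

Step 1: Compute V_q(n, t) = Σ_{j=0}^1 C(n, j) (q−1)^j.
  j = 0: C(15,0)·(6)^0 = 1·1 = 1.
  j = 1: C(15,1)·(6)^1 = 15·6 = 90.
  V_q(n, t) = 1 + 90 = 91.
Step 2: q^n = 7^15 = 4747561509943.
Step 3: Hamming bound ⌊q^n / V_q(n,t)⌋ = ⌊4747561509943/91⌋ = 52171005603.
Step 4: Compare |C| = 54722661801 to 52171005603: violated.
The claimed |C| lies above the Hamming bound, so no 7-ary code of length 15 with d ≥ 3 can have 54722661801 codewords.


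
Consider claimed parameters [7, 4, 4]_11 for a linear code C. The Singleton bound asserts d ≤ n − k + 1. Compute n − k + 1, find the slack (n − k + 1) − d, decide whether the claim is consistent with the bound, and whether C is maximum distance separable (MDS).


Singleton RHS = n − k + 1 = 4, slack = 0, bound satisfied, MDS.

Singleton bound: d ≤ n − k + 1.
Here n = 7, k = 4, so n − k + 1 = 4.
Given d = 4, check d ≤ 4: YES.
Slack = (n − k + 1) − d = 0.
The code is MDS (slack = 0).
Description: the claimed parameters are [7, 4, 4]_11; such a code would be MDS (meets Singleton bound).


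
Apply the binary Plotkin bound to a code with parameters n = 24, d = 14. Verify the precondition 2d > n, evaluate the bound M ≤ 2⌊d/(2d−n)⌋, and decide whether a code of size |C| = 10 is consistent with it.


Plotkin bound M ≤ 6; given |C| = 10 > bound (violated).

Check applicability: 2d = 28, n = 24.
2d − n = 4 > 0, so Plotkin applies.
Compute d/(2d−n) = 14/4 ≈ 3.5000.
⌊d/(2d−n)⌋ = 3.
Plotkin bound: M ≤ 2·3 = 6.
Given |C| = 10, check: VIOLATED.
This |C| is above the Plotkin bound, so no binary code with n = 24, d = 14 and 10 codewords exists.


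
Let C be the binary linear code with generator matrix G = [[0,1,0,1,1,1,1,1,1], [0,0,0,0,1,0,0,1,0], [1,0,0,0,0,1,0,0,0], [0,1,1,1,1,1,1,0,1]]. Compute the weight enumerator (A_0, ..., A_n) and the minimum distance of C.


Weight distribution: A_0 = 1, A_2 = 4, A_4 = 3, A_5 = 2, A_7 = 6. Minimum distance d = 2.

Enumerate all 2^4 = 16 messages m ∈ F_2^4.
For each, compute codeword c = mG in F_2^9, then tally its weight.
  m = 0000 → c = 000000000, weight = 0.
  m = 1000 → c = 010111111, weight = 7.
  m = 0100 → c = 000010010, weight = 2.
  m = 1100 → c = 010101101, weight = 5.
  m = 0010 → c = 100001000, weight = 2.
  m = 1010 → c = 110110111, weight = 7.
  m = 0110 → c = 100011010, weight = 4.
  m = 1110 → c = 110100101, weight = 5.
  m = 0001 → c = 011111101, weight = 7.
  m = 1001 → c = 001000010, weight = 2.
  m = 0101 → c = 011101111, weight = 7.
  m = 1101 → c = 001010000, weight = 2.
  m = 0011 → c = 111110101, weight = 7.
  m = 1011 → c = 101001010, weight = 4.
  m = 0111 → c = 111100111, weight = 7.
  m = 1111 → c = 101011000, weight = 4.
Tally weights:
  weight 0: 1 codewords.
  weight 2: 4 codewords.
  weight 4: 3 codewords.
  weight 5: 2 codewords.
  weight 7: 6 codewords.
Minimum distance d = smallest w > 0 with A_w > 0 = 2.
Sanity: Σ A_w = 16 = 2^4 = 16 ✓.


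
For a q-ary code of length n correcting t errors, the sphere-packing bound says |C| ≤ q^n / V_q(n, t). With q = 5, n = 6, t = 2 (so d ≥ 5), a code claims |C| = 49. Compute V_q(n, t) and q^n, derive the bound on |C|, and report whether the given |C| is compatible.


V_q(n, t) = 265, q^n = 15625, Hamming bound = 58, |C| = 49 ≤ bound (satisfied).

Step 1: Compute V_q(n, t) = Σ_{j=0}^2 C(n, j) (q−1)^j.
  j = 0: C(6,0)·(4)^0 = 1·1 = 1.
  j = 1: C(6,1)·(4)^1 = 6·4 = 24.
  j = 2: C(6,2)·(4)^2 = 15·16 = 240.
  V_q(n, t) = 1 + 24 + 240 = 265.
Step 2: q^n = 5^6 = 15625.
Step 3: Hamming bound ⌊q^n / V_q(n,t)⌋ = ⌊15625/265⌋ = 58.
Step 4: Compare |C| = 49 to 58: satisfied.
The claimed |C| lies below the Hamming bound.


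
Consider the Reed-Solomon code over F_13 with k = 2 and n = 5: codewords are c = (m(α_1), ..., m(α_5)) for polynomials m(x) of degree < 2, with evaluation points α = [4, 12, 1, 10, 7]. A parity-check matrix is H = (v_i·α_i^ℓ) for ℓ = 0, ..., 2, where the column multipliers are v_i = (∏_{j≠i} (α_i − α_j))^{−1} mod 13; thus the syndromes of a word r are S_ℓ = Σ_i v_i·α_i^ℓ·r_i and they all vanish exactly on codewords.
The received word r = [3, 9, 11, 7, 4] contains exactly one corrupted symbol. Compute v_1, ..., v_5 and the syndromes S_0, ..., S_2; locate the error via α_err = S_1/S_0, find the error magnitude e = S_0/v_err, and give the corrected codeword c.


S = (8, 6, 11), error at position 1, error magnitude e = 2, c = [1, 9, 11, 7, 4].

Step 1: column multipliers v_i = (∏_{j≠i}(α_i − α_j))^{−1} mod 13.
  i = 1 (α = 4): (4−12)(4−1)(4−10)(4−7) = (−8)·3·(−6)·(−3) = −432 ≡ 10, so v_1 = 10^{−1} = 4 (mod 13).
  i = 2 (α = 12): (12−4)(12−1)(12−10)(12−7) = 8·11·2·5 = 880 ≡ 9, so v_2 = 9^{−1} = 3 (mod 13).
  i = 3 (α = 1): (1−4)(1−12)(1−10)(1−7) = (−3)·(−11)·(−9)·(−6) = 1782 ≡ 1, so v_3 = 1^{−1} = 1 (mod 13).
  i = 4 (α = 10): (10−4)(10−12)(10−1)(10−7) = 6·(−2)·9·3 = −324 ≡ 1, so v_4 = 1^{−1} = 1 (mod 13).
  i = 5 (α = 7): (7−4)(7−12)(7−1)(7−10) = 3·(−5)·6·(−3) = 270 ≡ 10, so v_5 = 10^{−1} = 4 (mod 13).
  v = [4, 3, 1, 1, 4].
Step 2: syndromes of r = [3, 9, 11, 7, 4] (all sums mod 13).
  S_0 = Σ v_i r_i = 4·3 + 3·9 + 1·11 + 1·7 + 4·4 = 73 ≡ 8.
  S_1 = Σ v_i α_i r_i = 4·4·3 + 3·12·9 + 1·1·11 + 1·10·7 + 4·7·4 = 565 ≡ 6.
  α_i^2 mod 13 = [3, 1, 1, 9, 10].
  S_2 = Σ v_i α_i^2 r_i = 4·3·3 + 3·1·9 + 1·1·11 + 1·9·7 + 4·10·4 = 297 ≡ 11.
  S = (8, 6, 11) ≠ 0, so r is not a codeword (an error is present).
Step 3: locate the error. For a single error e at position i, S_ℓ = v_i·e·α_i^ℓ, so α_err = S_1/S_0.
  S_0^{−1} = 8^{−1} = 5 (mod 13), so α_err = 6·5 = 30 ≡ 4 = α_1. Error position i = 1.
  Consistency check: S_2/S_1 = 11·11 = 121 ≡ 4 = α_err ✓ (single-error assumption holds).
Step 4: error magnitude e = S_0/v_1 = S_0·∏_{j≠1}(α_1 − α_j) = 8·10 = 80 ≡ 2 (mod 13).
Step 5: correct position 1: c_1 = r_1 − e = 3 − 2 ≡ 1 (mod 13). Hence c = [1, 9, 11, 7, 4].
  Check: interpolating c through the α_i gives m(x) = 10 + 1·x (degree < 2) with m(α_i) = c_i for every i, so c is indeed a codeword.


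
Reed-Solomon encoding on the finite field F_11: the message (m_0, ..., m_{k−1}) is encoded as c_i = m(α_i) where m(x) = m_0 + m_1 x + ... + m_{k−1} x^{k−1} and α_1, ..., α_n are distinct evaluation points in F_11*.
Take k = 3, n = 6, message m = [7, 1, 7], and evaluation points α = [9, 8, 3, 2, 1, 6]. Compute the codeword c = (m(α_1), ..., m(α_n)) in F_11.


c = [0, 1, 7, 4, 4, 1]

Message polynomial: m(x) = 7 + 1·x + 7·x^2 (mod 11).
For each evaluation point α_i, compute m(α_i) mod 11:
  α_1 = 9: Horner steps 7 → 9 → 0, so m(9) = 0.
  α_2 = 8: Horner steps 7 → 2 → 1, so m(8) = 1.
  α_3 = 3: Horner steps 7 → 0 → 7, so m(3) = 7.
  α_4 = 2: Horner steps 7 → 4 → 4, so m(2) = 4.
  α_5 = 1: Horner steps 7 → 8 → 4, so m(1) = 4.
  α_6 = 6: Horner steps 7 → 10 → 1, so m(6) = 1.
Codeword c = [0, 1, 7, 4, 4, 1] ∈ F_11^6.


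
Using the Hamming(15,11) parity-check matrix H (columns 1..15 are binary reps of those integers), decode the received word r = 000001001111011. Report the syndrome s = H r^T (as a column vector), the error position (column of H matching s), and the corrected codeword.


s = (0, 0, 1, 1)^T, error position = 3, corrected codeword c = 001001001111011

Compute s = H r^T mod 2 one row at a time:
  s_1 = 0 + 1 + 1 + 1 + 1 + 0 + 1 + 1 = 6 ≡ 0 (mod 2).
  s_2 = 0 + 0 + 1 + 0 + 1 + 0 + 1 + 1 = 4 ≡ 0 (mod 2).
  s_3 = 0 + 0 + 1 + 0 + 1 + 1 + 1 + 1 = 5 ≡ 1 (mod 2).
  s_4 = 0 + 0 + 0 + 0 + 1 + 1 + 0 + 1 = 3 ≡ 1 (mod 2).
s = (0, 0, 1, 1)^T — this equals column 3 of H (binary 0011), so error is at position 3.
Correct: flip bit 3 of r = 000001001111011 to get c = 001001001111011.


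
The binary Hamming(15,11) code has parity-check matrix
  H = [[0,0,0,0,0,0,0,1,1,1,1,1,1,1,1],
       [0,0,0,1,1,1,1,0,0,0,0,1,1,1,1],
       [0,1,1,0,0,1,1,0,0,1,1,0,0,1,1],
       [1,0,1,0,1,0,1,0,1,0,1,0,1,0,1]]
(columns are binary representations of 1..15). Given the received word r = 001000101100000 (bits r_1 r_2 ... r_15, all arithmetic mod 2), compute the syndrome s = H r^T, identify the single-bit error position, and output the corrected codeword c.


s = (0, 1, 1, 1)^T, error position = 7, corrected codeword c = 001000001100000

Compute s = H r^T mod 2 one row at a time:
  s_1 = 0 + 1 + 1 + 0 + 0 + 0 + 0 + 0 = 2 ≡ 0 (mod 2).
  s_2 = 0 + 0 + 0 + 1 + 0 + 0 + 0 + 0 = 1 ≡ 1 (mod 2).
  s_3 = 0 + 1 + 0 + 1 + 1 + 0 + 0 + 0 = 3 ≡ 1 (mod 2).
  s_4 = 0 + 1 + 0 + 1 + 1 + 0 + 0 + 0 = 3 ≡ 1 (mod 2).
s = (0, 1, 1, 1)^T — this equals column 7 of H (binary 0111), so error is at position 7.
Correct: flip bit 7 of r = 001000101100000 to get c = 001000001100000.


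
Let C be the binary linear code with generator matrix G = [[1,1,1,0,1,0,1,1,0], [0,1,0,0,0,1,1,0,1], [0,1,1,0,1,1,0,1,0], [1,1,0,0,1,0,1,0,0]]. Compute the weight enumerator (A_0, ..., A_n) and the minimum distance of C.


Weight distribution: A_0 = 1, A_2 = 1, A_3 = 4, A_4 = 3, A_5 = 4, A_6 = 3. Minimum distance d = 2.

Enumerate all 2^4 = 16 messages m ∈ F_2^4.
For each, compute codeword c = mG in F_2^9, then tally its weight.
  m = 0000 → c = 000000000, weight = 0.
  m = 1000 → c = 111010110, weight = 6.
  m = 0100 → c = 010001101, weight = 4.
  m = 1100 → c = 101011011, weight = 6.
  m = 0010 → c = 011011010, weight = 5.
  m = 1010 → c = 100001100, weight = 3.
  m = 0110 → c = 001010111, weight = 5.
  m = 1110 → c = 110000001, weight = 3.
  m = 0001 → c = 110010100, weight = 4.
  m = 1001 → c = 001000010, weight = 2.
  m = 0101 → c = 100011001, weight = 4.
  m = 1101 → c = 011001111, weight = 6.
  m = 0011 → c = 101001110, weight = 5.
  m = 1011 → c = 010011000, weight = 3.
  m = 0111 → c = 111000011, weight = 5.
  m = 1111 → c = 000010101, weight = 3.
Tally weights:
  weight 0: 1 codewords.
  weight 2: 1 codewords.
  weight 3: 4 codewords.
  weight 4: 3 codewords.
  weight 5: 4 codewords.
  weight 6: 3 codewords.
Minimum distance d = smallest w > 0 with A_w > 0 = 2.
Sanity: Σ A_w = 16 = 2^4 = 16 ✓.


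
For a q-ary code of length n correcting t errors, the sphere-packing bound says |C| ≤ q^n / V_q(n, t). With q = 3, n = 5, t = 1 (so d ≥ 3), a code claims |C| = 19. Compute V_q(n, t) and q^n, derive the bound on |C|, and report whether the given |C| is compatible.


V_q(n, t) = 11, q^n = 243, Hamming bound = 22, |C| = 19 ≤ bound (satisfied).

Step 1: Compute V_q(n, t) = Σ_{j=0}^1 C(n, j) (q−1)^j.
  j = 0: C(5,0)·(2)^0 = 1·1 = 1.
  j = 1: C(5,1)·(2)^1 = 5·2 = 10.
  V_q(n, t) = 1 + 10 = 11.
Step 2: q^n = 3^5 = 243.
Step 3: Hamming bound ⌊q^n / V_q(n,t)⌋ = ⌊243/11⌋ = 22.
Step 4: Compare |C| = 19 to 22: satisfied.
The claimed |C| lies below the Hamming bound.


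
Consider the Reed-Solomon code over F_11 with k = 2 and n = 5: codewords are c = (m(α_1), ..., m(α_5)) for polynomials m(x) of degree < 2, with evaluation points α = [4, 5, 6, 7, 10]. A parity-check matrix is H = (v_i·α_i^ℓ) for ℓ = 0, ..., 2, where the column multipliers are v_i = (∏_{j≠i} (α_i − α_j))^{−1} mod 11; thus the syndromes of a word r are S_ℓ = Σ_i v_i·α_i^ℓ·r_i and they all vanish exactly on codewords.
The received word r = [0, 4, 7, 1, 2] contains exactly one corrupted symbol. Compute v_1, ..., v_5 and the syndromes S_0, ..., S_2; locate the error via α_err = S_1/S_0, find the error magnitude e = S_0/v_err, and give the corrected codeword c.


S = (4, 2, 1), error at position 3, error magnitude e = 10, c = [0, 4, 8, 1, 2].

Step 1: column multipliers v_i = (∏_{j≠i}(α_i − α_j))^{−1} mod 11.
  i = 1 (α = 4): (4−5)(4−6)(4−7)(4−10) = (−1)·(−2)·(−3)·(−6) = 36 ≡ 3, so v_1 = 3^{−1} = 4 (mod 11).
  i = 2 (α = 5): (5−4)(5−6)(5−7)(5−10) = 1·(−1)·(−2)·(−5) = −10 ≡ 1, so v_2 = 1^{−1} = 1 (mod 11).
  i = 3 (α = 6): (6−4)(6−5)(6−7)(6−10) = 2·1·(−1)·(−4) = 8 ≡ 8, so v_3 = 8^{−1} = 7 (mod 11).
  i = 4 (α = 7): (7−4)(7−5)(7−6)(7−10) = 3·2·1·(−3) = −18 ≡ 4, so v_4 = 4^{−1} = 3 (mod 11).
  i = 5 (α = 10): (10−4)(10−5)(10−6)(10−7) = 6·5·4·3 = 360 ≡ 8, so v_5 = 8^{−1} = 7 (mod 11).
  v = [4, 1, 7, 3, 7].
Step 2: syndromes of r = [0, 4, 7, 1, 2] (all sums mod 11).
  S_0 = Σ v_i r_i = 4·0 + 1·4 + 7·7 + 3·1 + 7·2 = 70 ≡ 4.
  S_1 = Σ v_i α_i r_i = 4·4·0 + 1·5·4 + 7·6·7 + 3·7·1 + 7·10·2 = 475 ≡ 2.
  α_i^2 mod 11 = [5, 3, 3, 5, 1].
  S_2 = Σ v_i α_i^2 r_i = 4·5·0 + 1·3·4 + 7·3·7 + 3·5·1 + 7·1·2 = 188 ≡ 1.
  S = (4, 2, 1) ≠ 0, so r is not a codeword (an error is present).
Step 3: locate the error. For a single error e at position i, S_ℓ = v_i·e·α_i^ℓ, so α_err = S_1/S_0.
  S_0^{−1} = 4^{−1} = 3 (mod 11), so α_err = 2·3 = 6 ≡ 6 = α_3. Error position i = 3.
  Consistency check: S_2/S_1 = 1·6 = 6 ≡ 6 = α_err ✓ (single-error assumption holds).
Step 4: error magnitude e = S_0/v_3 = S_0·∏_{j≠3}(α_3 − α_j) = 4·8 = 32 ≡ 10 (mod 11).
Step 5: correct position 3: c_3 = r_3 − e = 7 − 10 ≡ 8 (mod 11). Hence c = [0, 4, 8, 1, 2].
  Check: interpolating c through the α_i gives m(x) = 6 + 4·x (degree < 2) with m(α_i) = c_i for every i, so c is indeed a codeword.


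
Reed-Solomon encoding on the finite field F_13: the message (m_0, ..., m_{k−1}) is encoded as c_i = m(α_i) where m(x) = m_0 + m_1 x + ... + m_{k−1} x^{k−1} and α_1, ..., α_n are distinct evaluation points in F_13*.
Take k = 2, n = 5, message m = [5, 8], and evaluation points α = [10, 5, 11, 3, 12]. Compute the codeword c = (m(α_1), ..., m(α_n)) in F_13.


c = [7, 6, 2, 3, 10]

Message polynomial: m(x) = 5 + 8·x (mod 13).
For each evaluation point α_i, compute m(α_i) mod 13:
  α_1 = 10: Horner steps 8 → 7, so m(10) = 7.
  α_2 = 5: Horner steps 8 → 6, so m(5) = 6.
  α_3 = 11: Horner steps 8 → 2, so m(11) = 2.
  α_4 = 3: Horner steps 8 → 3, so m(3) = 3.
  α_5 = 12: Horner steps 8 → 10, so m(12) = 10.
Codeword c = [7, 6, 2, 3, 10] ∈ F_13^5.


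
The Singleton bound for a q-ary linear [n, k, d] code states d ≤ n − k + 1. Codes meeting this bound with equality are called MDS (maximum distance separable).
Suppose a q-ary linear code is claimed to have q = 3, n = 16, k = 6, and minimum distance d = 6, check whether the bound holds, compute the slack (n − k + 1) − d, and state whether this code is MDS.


Singleton RHS = n − k + 1 = 11, slack = 5, bound satisfied, not MDS.

Singleton bound: d ≤ n − k + 1.
Here n = 16, k = 6, so n − k + 1 = 11.
Given d = 6, check d ≤ 11: YES.
Slack = (n − k + 1) − d = 5.
The code is NOT MDS (slack = 5 > 0).
Description: the claimed parameters are [16, 6, 6]_3; such a code would be non-MDS.


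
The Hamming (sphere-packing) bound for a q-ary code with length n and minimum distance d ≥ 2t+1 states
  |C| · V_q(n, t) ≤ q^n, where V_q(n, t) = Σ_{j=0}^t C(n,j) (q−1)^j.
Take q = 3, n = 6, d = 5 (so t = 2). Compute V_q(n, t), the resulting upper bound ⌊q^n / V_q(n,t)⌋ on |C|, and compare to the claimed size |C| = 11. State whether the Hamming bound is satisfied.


V_q(n, t) = 73, q^n = 729, Hamming bound = 9, |C| = 11 > bound (violated).

Step 1: Compute V_q(n, t) = Σ_{j=0}^2 C(n, j) (q−1)^j.
  j = 0: C(6,0)·(2)^0 = 1·1 = 1.
  j = 1: C(6,1)·(2)^1 = 6·2 = 12.
  j = 2: C(6,2)·(2)^2 = 15·4 = 60.
  V_q(n, t) = 1 + 12 + 60 = 73.
Step 2: q^n = 3^6 = 729.
Step 3: Hamming bound ⌊q^n / V_q(n,t)⌋ = ⌊729/73⌋ = 9.
Step 4: Compare |C| = 11 to 9: violated.
The claimed |C| lies above the Hamming bound, so no 3-ary code of length 6 with d ≥ 5 can have 11 codewords.


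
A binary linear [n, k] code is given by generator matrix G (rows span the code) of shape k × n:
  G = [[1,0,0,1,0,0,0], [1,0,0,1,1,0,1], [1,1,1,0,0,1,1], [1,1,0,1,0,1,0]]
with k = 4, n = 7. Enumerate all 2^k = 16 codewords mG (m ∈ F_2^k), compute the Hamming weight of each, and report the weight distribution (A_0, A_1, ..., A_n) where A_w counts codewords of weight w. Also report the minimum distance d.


Weight distribution: A_0 = 1, A_2 = 3, A_3 = 4, A_4 = 3, A_5 = 4, A_6 = 1. Minimum distance d = 2.

Enumerate all 2^4 = 16 messages m ∈ F_2^4.
For each, compute codeword c = mG in F_2^7, then tally its weight.
  m = 0000 → c = 0000000, weight = 0.
  m = 1000 → c = 1001000, weight = 2.
  m = 0100 → c = 1001101, weight = 4.
  m = 1100 → c = 0000101, weight = 2.
  m = 0010 → c = 1110011, weight = 5.
  m = 1010 → c = 0111011, weight = 5.
  m = 0110 → c = 0111110, weight = 5.
  m = 1110 → c = 1110110, weight = 5.
  m = 0001 → c = 1101010, weight = 4.
  m = 1001 → c = 0100010, weight = 2.
  m = 0101 → c = 0100111, weight = 4.
  m = 1101 → c = 1101111, weight = 6.
  m = 0011 → c = 0011001, weight = 3.
  m = 1011 → c = 1010001, weight = 3.
  m = 0111 → c = 1010100, weight = 3.
  m = 1111 → c = 0011100, weight = 3.
Tally weights:
  weight 0: 1 codewords.
  weight 2: 3 codewords.
  weight 3: 4 codewords.
  weight 4: 3 codewords.
  weight 5: 4 codewords.
  weight 6: 1 codewords.
Minimum distance d = smallest w > 0 with A_w > 0 = 2.
Sanity: Σ A_w = 16 = 2^4 = 16 ✓.


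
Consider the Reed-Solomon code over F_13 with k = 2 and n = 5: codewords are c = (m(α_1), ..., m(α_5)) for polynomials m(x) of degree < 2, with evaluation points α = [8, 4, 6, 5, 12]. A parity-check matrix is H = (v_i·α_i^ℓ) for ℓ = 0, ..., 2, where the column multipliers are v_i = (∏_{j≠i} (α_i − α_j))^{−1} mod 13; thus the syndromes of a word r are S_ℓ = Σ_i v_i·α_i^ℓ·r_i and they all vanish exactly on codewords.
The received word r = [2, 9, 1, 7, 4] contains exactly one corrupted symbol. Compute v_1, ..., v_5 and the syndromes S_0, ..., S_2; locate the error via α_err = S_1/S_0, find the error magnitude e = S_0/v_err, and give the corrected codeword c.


S = (4, 3, 12), error at position 2, error magnitude e = 9, c = [2, 0, 1, 7, 4].

Step 1: column multipliers v_i = (∏_{j≠i}(α_i − α_j))^{−1} mod 13.
  i = 1 (α = 8): (8−4)(8−6)(8−5)(8−12) = 4·2·3·(−4) = −96 ≡ 8, so v_1 = 8^{−1} = 5 (mod 13).
  i = 2 (α = 4): (4−8)(4−6)(4−5)(4−12) = (−4)·(−2)·(−1)·(−8) = 64 ≡ 12, so v_2 = 12^{−1} = 12 (mod 13).
  i = 3 (α = 6): (6−8)(6−4)(6−5)(6−12) = (−2)·2·1·(−6) = 24 ≡ 11, so v_3 = 11^{−1} = 6 (mod 13).
  i = 4 (α = 5): (5−8)(5−4)(5−6)(5−12) = (−3)·1·(−1)·(−7) = −21 ≡ 5, so v_4 = 5^{−1} = 8 (mod 13).
  i = 5 (α = 12): (12−8)(12−4)(12−6)(12−5) = 4·8·6·7 = 1344 ≡ 5, so v_5 = 5^{−1} = 8 (mod 13).
  v = [5, 12, 6, 8, 8].
Step 2: syndromes of r = [2, 9, 1, 7, 4] (all sums mod 13).
  S_0 = Σ v_i r_i = 5·2 + 12·9 + 6·1 + 8·7 + 8·4 = 212 ≡ 4.
  S_1 = Σ v_i α_i r_i = 5·8·2 + 12·4·9 + 6·6·1 + 8·5·7 + 8·12·4 = 1212 ≡ 3.
  α_i^2 mod 13 = [12, 3, 10, 12, 1].
  S_2 = Σ v_i α_i^2 r_i = 5·12·2 + 12·3·9 + 6·10·1 + 8·12·7 + 8·1·4 = 1208 ≡ 12.
  S = (4, 3, 12) ≠ 0, so r is not a codeword (an error is present).
Step 3: locate the error. For a single error e at position i, S_ℓ = v_i·e·α_i^ℓ, so α_err = S_1/S_0.
  S_0^{−1} = 4^{−1} = 10 (mod 13), so α_err = 3·10 = 30 ≡ 4 = α_2. Error position i = 2.
  Consistency check: S_2/S_1 = 12·9 = 108 ≡ 4 = α_err ✓ (single-error assumption holds).
Step 4: error magnitude e = S_0/v_2 = S_0·∏_{j≠2}(α_2 − α_j) = 4·12 = 48 ≡ 9 (mod 13).
Step 5: correct position 2: c_2 = r_2 − e = 9 − 9 ≡ 0 (mod 13). Hence c = [2, 0, 1, 7, 4].
  Check: interpolating c through the α_i gives m(x) = 11 + 7·x (degree < 2) with m(α_i) = c_i for every i, so c is indeed a codeword.
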